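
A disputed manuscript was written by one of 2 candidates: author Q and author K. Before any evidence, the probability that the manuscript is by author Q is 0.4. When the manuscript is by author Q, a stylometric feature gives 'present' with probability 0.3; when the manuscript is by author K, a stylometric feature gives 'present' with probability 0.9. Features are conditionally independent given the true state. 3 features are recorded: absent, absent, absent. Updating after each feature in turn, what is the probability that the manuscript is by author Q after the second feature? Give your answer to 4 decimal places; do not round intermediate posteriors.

0.9703

Each posterior becomes the prior for the next update.
After 'absent': P(author Q) = 0.7·0.4000 / (0.7·0.4000 + 0.1·0.6000) ≈ 0.8235
After 'absent': P(author Q) = 0.7·0.8235 / (0.7·0.8235 + 0.1·0.1765) ≈ 0.9703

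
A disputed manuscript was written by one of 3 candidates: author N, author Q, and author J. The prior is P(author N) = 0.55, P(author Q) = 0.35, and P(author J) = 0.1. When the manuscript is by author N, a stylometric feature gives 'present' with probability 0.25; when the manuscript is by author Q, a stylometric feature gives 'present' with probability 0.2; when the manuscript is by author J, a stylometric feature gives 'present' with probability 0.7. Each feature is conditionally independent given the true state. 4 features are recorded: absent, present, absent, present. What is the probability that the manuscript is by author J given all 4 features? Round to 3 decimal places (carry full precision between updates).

0.135

After 'absent': normaliser = 0.75·0.5500 + 0.8·0.3500 + 0.3·0.1000; P(author N) ≈ 0.5709, P(author Q) ≈ 0.3875, P(author J) ≈ 0.0415
After 'present': normaliser = 0.25·0.5709 + 0.2·0.3875 + 0.7·0.0415; P(author N) ≈ 0.5725, P(author Q) ≈ 0.3109, P(author J) ≈ 0.1166
After 'absent': normaliser = 0.75·0.5725 + 0.8·0.3109 + 0.3·0.1166; P(author N) ≈ 0.6022, P(author Q) ≈ 0.3488, P(author J) ≈ 0.0490
After 'present': normaliser = 0.25·0.6022 + 0.2·0.3488 + 0.7·0.0490; P(author N) ≈ 0.5912, P(author Q) ≈ 0.2740, P(author J) ≈ 0.1348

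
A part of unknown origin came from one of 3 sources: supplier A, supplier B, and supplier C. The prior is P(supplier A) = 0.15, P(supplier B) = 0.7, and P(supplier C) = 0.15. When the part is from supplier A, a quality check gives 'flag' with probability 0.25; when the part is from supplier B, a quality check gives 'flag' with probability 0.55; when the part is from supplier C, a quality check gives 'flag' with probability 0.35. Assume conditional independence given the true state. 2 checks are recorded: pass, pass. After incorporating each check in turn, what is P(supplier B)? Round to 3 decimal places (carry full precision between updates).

0.490

Apply Bayes' rule sequentially, carrying P(supplier B) forward.
After 'pass': normaliser = 0.75·0.1500 + 0.45·0.7000 + 0.65·0.1500; P(supplier A) ≈ 0.2143, P(supplier B) ≈ 0.6000, P(supplier C) ≈ 0.1857
After 'pass': normaliser = 0.75·0.2143 + 0.45·0.6000 + 0.65·0.1857; P(supplier A) ≈ 0.2915, P(supplier B) ≈ 0.4896, P(supplier C) ≈ 0.2189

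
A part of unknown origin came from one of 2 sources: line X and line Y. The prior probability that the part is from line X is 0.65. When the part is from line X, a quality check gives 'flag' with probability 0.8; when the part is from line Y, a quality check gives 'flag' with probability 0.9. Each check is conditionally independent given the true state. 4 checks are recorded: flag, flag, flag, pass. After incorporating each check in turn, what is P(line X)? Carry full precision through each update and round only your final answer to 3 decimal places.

0.723

After 'flag': P(line X) = 0.8·0.6500 / (0.8·0.6500 + 0.9·0.3500) ≈ 0.6228
After 'flag': P(line X) = 0.8·0.6228 / (0.8·0.6228 + 0.9·0.3772) ≈ 0.5947
After 'flag': P(line X) = 0.8·0.5947 / (0.8·0.5947 + 0.9·0.4053) ≈ 0.5660
After 'pass': P(line X) = 0.2·0.5660 / (0.2·0.5660 + 0.1·0.4340) ≈ 0.7229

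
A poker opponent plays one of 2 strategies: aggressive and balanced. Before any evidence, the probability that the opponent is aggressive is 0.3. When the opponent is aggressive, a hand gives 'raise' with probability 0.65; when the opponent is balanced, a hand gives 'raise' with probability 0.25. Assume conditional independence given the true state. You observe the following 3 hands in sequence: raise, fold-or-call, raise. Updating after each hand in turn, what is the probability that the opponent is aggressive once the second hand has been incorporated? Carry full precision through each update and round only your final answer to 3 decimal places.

After 'raise': P(aggressive) = 0.65·0.3000 / (0.65·0.3000 + 0.25·0.7000) ≈ 0.5270
After 'fold-or-call': P(aggressive) = 0.35·0.5270 / (0.35·0.5270 + 0.75·0.4730) ≈ 0.3421

0.342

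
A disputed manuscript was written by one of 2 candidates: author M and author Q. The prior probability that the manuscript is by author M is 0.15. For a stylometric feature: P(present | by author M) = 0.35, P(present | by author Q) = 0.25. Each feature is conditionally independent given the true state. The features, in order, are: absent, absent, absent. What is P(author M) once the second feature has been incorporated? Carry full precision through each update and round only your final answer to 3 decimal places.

After 'absent': P(author M) = 0.65·0.1500 / (0.65·0.1500 + 0.75·0.8500) ≈ 0.1327
After 'absent': P(author M) = 0.65·0.1327 / (0.65·0.1327 + 0.75·0.8673) ≈ 0.1170

0.117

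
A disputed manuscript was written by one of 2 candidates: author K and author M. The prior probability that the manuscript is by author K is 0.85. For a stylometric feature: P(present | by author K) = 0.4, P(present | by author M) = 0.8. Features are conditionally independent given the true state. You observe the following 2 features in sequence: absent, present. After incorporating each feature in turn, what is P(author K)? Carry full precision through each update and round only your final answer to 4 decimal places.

0.8947

After 'absent': P(author K) = 0.6·0.8500 / (0.6·0.8500 + 0.2·0.1500) ≈ 0.9444
After 'present': P(author K) = 0.4·0.9444 / (0.4·0.9444 + 0.8·0.0556) ≈ 0.8947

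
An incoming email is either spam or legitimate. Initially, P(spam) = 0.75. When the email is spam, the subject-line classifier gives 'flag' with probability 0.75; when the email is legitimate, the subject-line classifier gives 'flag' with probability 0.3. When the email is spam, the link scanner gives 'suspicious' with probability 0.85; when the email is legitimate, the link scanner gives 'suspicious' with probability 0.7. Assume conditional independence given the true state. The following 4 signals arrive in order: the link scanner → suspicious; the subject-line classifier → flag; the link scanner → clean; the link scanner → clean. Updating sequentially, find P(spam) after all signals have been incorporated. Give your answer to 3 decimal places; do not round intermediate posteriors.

After the link scanner='suspicious': P(spam) = 0.85·0.7500 / (0.85·0.7500 + 0.7·0.2500) ≈ 0.7846
After the subject-line classifier='flag': P(spam) = 0.75·0.7846 / (0.75·0.7846 + 0.3·0.2154) ≈ 0.9011
After the link scanner='clean': P(spam) = 0.15·0.9011 / (0.15·0.9011 + 0.3·0.0989) ≈ 0.8199
After the link scanner='clean': P(spam) = 0.15·0.8199 / (0.15·0.8199 + 0.3·0.1801) ≈ 0.6948

0.695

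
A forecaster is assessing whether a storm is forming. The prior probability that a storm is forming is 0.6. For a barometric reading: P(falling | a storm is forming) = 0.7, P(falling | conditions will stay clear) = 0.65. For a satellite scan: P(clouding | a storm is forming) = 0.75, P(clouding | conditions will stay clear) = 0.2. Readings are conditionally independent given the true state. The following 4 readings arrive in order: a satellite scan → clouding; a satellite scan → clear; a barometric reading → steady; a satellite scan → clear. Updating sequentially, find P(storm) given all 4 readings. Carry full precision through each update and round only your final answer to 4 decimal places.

0.3201

After a satellite scan='clouding': P(storm) = 0.75·0.6000 / (0.75·0.6000 + 0.2·0.4000) ≈ 0.8491
After a satellite scan='clear': P(storm) = 0.25·0.8491 / (0.25·0.8491 + 0.8·0.1509) ≈ 0.6374
After a barometric reading='steady': P(storm) = 0.3·0.6374 / (0.3·0.6374 + 0.35·0.3626) ≈ 0.6011
After a satellite scan='clear': P(storm) = 0.25·0.6011 / (0.25·0.6011 + 0.8·0.3989) ≈ 0.3201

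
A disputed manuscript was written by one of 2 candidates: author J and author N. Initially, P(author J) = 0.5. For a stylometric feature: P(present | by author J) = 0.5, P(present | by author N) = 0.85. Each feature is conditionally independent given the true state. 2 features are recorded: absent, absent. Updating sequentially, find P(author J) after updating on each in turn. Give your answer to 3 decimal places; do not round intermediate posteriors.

After 'absent': P(author J) = 0.5·0.5000 / (0.5·0.5000 + 0.15·0.5000) ≈ 0.7692
After 'absent': P(author J) = 0.5·0.7692 / (0.5·0.7692 + 0.15·0.2308) ≈ 0.9174

0.917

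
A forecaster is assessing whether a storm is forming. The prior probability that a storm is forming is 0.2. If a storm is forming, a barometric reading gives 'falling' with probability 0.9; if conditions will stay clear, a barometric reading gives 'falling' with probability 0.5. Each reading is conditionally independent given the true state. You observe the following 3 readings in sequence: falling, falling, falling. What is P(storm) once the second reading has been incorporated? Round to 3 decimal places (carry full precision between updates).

After 'falling': P(storm) = 0.9·0.2000 / (0.9·0.2000 + 0.5·0.8000) ≈ 0.3103
After 'falling': P(storm) = 0.9·0.3103 / (0.9·0.3103 + 0.5·0.6897) ≈ 0.4475

0.448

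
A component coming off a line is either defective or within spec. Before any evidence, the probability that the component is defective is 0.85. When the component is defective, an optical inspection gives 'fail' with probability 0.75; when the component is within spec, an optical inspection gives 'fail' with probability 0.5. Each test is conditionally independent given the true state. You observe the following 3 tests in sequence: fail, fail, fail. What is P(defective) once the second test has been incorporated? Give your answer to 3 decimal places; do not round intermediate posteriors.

After 'fail': P(defective) = 0.75·0.8500 / (0.75·0.8500 + 0.5·0.1500) ≈ 0.8947
After 'fail': P(defective) = 0.75·0.8947 / (0.75·0.8947 + 0.5·0.1053) ≈ 0.9273

0.927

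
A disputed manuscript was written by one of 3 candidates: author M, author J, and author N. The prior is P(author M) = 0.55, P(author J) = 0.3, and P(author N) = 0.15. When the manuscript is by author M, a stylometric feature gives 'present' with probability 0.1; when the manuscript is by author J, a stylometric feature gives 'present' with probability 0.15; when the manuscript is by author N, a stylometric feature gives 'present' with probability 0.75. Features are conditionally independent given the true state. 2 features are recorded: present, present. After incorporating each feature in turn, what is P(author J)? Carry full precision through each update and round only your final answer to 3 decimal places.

After 'present': normaliser = 0.1·0.5500 + 0.15·0.3000 + 0.75·0.1500; P(author M) ≈ 0.2588, P(author J) ≈ 0.2118, P(author N) ≈ 0.5294
After 'present': normaliser = 0.1·0.2588 + 0.15·0.2118 + 0.75·0.5294; P(author M) ≈ 0.0569, P(author J) ≈ 0.0699, P(author N) ≈ 0.8732

0.070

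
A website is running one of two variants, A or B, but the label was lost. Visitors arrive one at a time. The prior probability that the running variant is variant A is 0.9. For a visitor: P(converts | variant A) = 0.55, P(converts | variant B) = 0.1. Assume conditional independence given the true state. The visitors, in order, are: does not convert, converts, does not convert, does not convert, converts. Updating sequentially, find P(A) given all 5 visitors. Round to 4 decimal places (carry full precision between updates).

After 'does not convert': P(A) = 0.45·0.9000 / (0.45·0.9000 + 0.9·0.1000) ≈ 0.8182
After 'converts': P(A) = 0.55·0.8182 / (0.55·0.8182 + 0.1·0.1818) ≈ 0.9612
After 'does not convert': P(A) = 0.45·0.9612 / (0.45·0.9612 + 0.9·0.0388) ≈ 0.9252
After 'does not convert': P(A) = 0.45·0.9252 / (0.45·0.9252 + 0.9·0.0748) ≈ 0.8609
After 'converts': P(A) = 0.55·0.8609 / (0.55·0.8609 + 0.1·0.1391) ≈ 0.9715

0.9715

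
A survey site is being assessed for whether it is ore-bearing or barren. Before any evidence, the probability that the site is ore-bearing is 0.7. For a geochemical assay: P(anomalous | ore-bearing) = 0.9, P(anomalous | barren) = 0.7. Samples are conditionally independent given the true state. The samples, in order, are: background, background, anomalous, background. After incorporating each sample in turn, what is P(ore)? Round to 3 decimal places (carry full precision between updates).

0.100

After 'background': P(ore) = 0.1·0.7000 / (0.1·0.7000 + 0.3·0.3000) ≈ 0.4375
After 'background': P(ore) = 0.1·0.4375 / (0.1·0.4375 + 0.3·0.5625) ≈ 0.2059
After 'anomalous': P(ore) = 0.9·0.2059 / (0.9·0.2059 + 0.7·0.7941) ≈ 0.2500
After 'background': P(ore) = 0.1·0.2500 / (0.1·0.2500 + 0.3·0.7500) ≈ 0.1000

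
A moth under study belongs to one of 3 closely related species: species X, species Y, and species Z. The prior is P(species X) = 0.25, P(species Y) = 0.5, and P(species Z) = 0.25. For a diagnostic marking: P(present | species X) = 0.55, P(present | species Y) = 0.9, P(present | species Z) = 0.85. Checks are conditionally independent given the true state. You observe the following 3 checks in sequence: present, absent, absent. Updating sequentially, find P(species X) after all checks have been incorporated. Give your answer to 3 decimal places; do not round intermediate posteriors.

0.750

Each posterior becomes the prior for the next update.
After 'present': normaliser = 0.55·0.2500 + 0.9·0.5000 + 0.85·0.2500; P(species X) ≈ 0.1719, P(species Y) ≈ 0.5625, P(species Z) ≈ 0.2656
After 'absent': normaliser = 0.45·0.1719 + 0.1·0.5625 + 0.15·0.2656; P(species X) ≈ 0.4459, P(species Y) ≈ 0.3243, P(species Z) ≈ 0.2297
After 'absent': normaliser = 0.45·0.4459 + 0.1·0.3243 + 0.15·0.2297; P(species X) ≈ 0.7500, P(species Y) ≈ 0.1212, P(species Z) ≈ 0.1288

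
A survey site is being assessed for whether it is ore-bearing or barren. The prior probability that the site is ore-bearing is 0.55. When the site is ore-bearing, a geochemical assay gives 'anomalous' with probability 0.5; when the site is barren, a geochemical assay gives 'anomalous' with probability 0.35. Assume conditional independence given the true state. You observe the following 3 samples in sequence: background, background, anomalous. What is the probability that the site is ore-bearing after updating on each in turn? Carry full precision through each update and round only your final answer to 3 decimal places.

After 'background': P(ore) = 0.5·0.5500 / (0.5·0.5500 + 0.65·0.4500) ≈ 0.4846
After 'background': P(ore) = 0.5·0.4846 / (0.5·0.4846 + 0.65·0.5154) ≈ 0.4197
After 'anomalous': P(ore) = 0.5·0.4197 / (0.5·0.4197 + 0.35·0.5803) ≈ 0.5082

0.508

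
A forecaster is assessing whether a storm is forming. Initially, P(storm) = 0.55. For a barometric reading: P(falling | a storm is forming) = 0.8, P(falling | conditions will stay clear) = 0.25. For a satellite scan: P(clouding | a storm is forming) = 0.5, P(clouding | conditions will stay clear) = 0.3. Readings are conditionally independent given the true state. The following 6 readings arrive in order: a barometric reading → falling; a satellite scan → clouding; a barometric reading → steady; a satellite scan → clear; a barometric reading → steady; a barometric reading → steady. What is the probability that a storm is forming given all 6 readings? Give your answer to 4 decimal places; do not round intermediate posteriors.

0.0811

Each posterior becomes the prior for the next update.
After a barometric reading='falling': P(storm) = 0.8·0.5500 / (0.8·0.5500 + 0.25·0.4500) ≈ 0.7964
After a satellite scan='clouding': P(storm) = 0.5·0.7964 / (0.5·0.7964 + 0.3·0.2036) ≈ 0.8670
After a barometric reading='steady': P(storm) = 0.2·0.8670 / (0.2·0.8670 + 0.75·0.1330) ≈ 0.6348
After a satellite scan='clear': P(storm) = 0.5·0.6348 / (0.5·0.6348 + 0.7·0.3652) ≈ 0.5539
After a barometric reading='steady': P(storm) = 0.2·0.5539 / (0.2·0.5539 + 0.75·0.4461) ≈ 0.2487
After a barometric reading='steady': P(storm) = 0.2·0.2487 / (0.2·0.2487 + 0.75·0.7513) ≈ 0.0811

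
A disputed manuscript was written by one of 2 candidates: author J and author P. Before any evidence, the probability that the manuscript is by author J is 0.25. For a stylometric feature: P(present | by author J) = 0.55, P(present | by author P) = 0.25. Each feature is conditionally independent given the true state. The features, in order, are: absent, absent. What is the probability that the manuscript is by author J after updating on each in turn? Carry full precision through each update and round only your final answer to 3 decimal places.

After 'absent': P(author J) = 0.45·0.2500 / (0.45·0.2500 + 0.75·0.7500) ≈ 0.1667
After 'absent': P(author J) = 0.45·0.1667 / (0.45·0.1667 + 0.75·0.8333) ≈ 0.1071

0.107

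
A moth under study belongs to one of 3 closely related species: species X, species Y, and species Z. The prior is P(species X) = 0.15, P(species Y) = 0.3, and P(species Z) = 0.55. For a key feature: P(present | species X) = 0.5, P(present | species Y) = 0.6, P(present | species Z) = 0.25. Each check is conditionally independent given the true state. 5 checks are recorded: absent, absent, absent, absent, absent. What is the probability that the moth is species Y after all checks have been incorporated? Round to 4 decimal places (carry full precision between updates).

0.0222

Each posterior becomes the prior for the next update.
After 'absent': normaliser = 0.5·0.1500 + 0.4·0.3000 + 0.75·0.5500; P(species X) ≈ 0.1235, P(species Y) ≈ 0.1975, P(species Z) ≈ 0.6790
After 'absent': normaliser = 0.5·0.1235 + 0.4·0.1975 + 0.75·0.6790; P(species X) ≈ 0.0950, P(species Y) ≈ 0.1216, P(species Z) ≈ 0.7835
After 'absent': normaliser = 0.5·0.0950 + 0.4·0.1216 + 0.75·0.7835; P(species X) ≈ 0.0694, P(species Y) ≈ 0.0711, P(species Z) ≈ 0.8594
After 'absent': normaliser = 0.5·0.0694 + 0.4·0.0711 + 0.75·0.8594; P(species X) ≈ 0.0491, P(species Y) ≈ 0.0402, P(species Z) ≈ 0.9107
After 'absent': normaliser = 0.5·0.0491 + 0.4·0.0402 + 0.75·0.9107; P(species X) ≈ 0.0339, P(species Y) ≈ 0.0222, P(species Z) ≈ 0.9439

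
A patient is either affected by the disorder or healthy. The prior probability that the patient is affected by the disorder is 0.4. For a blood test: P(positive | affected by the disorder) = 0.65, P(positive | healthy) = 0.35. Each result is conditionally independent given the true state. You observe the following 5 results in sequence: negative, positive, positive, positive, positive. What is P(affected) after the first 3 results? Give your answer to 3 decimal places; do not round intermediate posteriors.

0.553

After 'negative': P(affected) = 0.35·0.4000 / (0.35·0.4000 + 0.65·0.6000) ≈ 0.2642
After 'positive': P(affected) = 0.65·0.2642 / (0.65·0.2642 + 0.35·0.7358) ≈ 0.4000
After 'positive': P(affected) = 0.65·0.4000 / (0.65·0.4000 + 0.35·0.6000) ≈ 0.5532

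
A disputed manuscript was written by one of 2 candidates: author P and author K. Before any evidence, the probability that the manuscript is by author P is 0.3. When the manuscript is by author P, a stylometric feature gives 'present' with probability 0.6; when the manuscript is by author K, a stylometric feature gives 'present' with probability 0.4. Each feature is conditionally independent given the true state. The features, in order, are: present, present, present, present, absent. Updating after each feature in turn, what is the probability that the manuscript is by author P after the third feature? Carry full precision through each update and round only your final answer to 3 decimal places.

After 'present': P(author P) = 0.6·0.3000 / (0.6·0.3000 + 0.4·0.7000) ≈ 0.3913
After 'present': P(author P) = 0.6·0.3913 / (0.6·0.3913 + 0.4·0.6087) ≈ 0.4909
After 'present': P(author P) = 0.6·0.4909 / (0.6·0.4909 + 0.4·0.5091) ≈ 0.5912

0.591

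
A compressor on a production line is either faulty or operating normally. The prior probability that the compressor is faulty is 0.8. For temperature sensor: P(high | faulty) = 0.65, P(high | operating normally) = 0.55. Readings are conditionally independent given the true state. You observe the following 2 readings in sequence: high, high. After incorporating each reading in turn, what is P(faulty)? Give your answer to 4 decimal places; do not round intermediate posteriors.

0.8482

After 'high': P(faulty) = 0.65·0.8000 / (0.65·0.8000 + 0.55·0.2000) ≈ 0.8254
After 'high': P(faulty) = 0.65·0.8254 / (0.65·0.8254 + 0.55·0.1746) ≈ 0.8482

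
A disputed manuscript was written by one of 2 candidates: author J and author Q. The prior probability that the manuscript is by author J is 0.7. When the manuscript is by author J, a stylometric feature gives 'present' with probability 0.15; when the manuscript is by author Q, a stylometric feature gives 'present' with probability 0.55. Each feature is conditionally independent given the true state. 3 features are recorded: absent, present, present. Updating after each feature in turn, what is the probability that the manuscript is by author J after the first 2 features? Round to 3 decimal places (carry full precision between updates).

After 'absent': P(author J) = 0.85·0.7000 / (0.85·0.7000 + 0.45·0.3000) ≈ 0.8151
After 'present': P(author J) = 0.15·0.8151 / (0.15·0.8151 + 0.55·0.1849) ≈ 0.5459

0.546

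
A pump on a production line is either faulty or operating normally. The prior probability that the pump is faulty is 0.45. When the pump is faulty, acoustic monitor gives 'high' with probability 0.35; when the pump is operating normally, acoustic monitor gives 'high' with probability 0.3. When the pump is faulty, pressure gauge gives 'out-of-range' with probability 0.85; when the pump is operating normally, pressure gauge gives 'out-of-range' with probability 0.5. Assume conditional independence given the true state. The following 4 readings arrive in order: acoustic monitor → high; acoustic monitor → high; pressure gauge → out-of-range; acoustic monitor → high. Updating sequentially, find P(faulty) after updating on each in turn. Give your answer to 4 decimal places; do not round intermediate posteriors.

Apply Bayes' rule sequentially, carrying P(faulty) forward.
After acoustic monitor='high': P(faulty) = 0.35·0.4500 / (0.35·0.4500 + 0.3·0.5500) ≈ 0.4884
After acoustic monitor='high': P(faulty) = 0.35·0.4884 / (0.35·0.4884 + 0.3·0.5116) ≈ 0.5269
After pressure gauge='out-of-range': P(faulty) = 0.85·0.5269 / (0.85·0.5269 + 0.5·0.4731) ≈ 0.6544
After acoustic monitor='high': P(faulty) = 0.35·0.6544 / (0.35·0.6544 + 0.3·0.3456) ≈ 0.6883

0.6883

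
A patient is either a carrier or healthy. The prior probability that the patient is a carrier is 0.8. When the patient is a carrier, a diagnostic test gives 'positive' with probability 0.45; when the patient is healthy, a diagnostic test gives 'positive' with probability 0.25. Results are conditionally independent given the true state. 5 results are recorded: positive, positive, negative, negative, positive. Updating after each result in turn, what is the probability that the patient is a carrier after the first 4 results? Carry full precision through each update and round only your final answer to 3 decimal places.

After 'positive': P(carrier) = 0.45·0.8000 / (0.45·0.8000 + 0.25·0.2000) ≈ 0.8780
After 'positive': P(carrier) = 0.45·0.8780 / (0.45·0.8780 + 0.25·0.1220) ≈ 0.9284
After 'negative': P(carrier) = 0.55·0.9284 / (0.55·0.9284 + 0.75·0.0716) ≈ 0.9048
After 'negative': P(carrier) = 0.55·0.9048 / (0.55·0.9048 + 0.75·0.0952) ≈ 0.8745

0.875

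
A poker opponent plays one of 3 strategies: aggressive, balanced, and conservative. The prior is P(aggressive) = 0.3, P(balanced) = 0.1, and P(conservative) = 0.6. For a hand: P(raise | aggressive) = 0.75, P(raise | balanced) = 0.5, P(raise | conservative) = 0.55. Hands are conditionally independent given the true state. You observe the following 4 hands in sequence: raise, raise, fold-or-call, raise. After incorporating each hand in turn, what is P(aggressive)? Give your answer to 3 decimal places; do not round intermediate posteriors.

0.382

After 'raise': normaliser = 0.75·0.3000 + 0.5·0.1000 + 0.55·0.6000; P(aggressive) ≈ 0.3719, P(balanced) ≈ 0.0826, P(conservative) ≈ 0.5455
After 'raise': normaliser = 0.75·0.3719 + 0.5·0.0826 + 0.55·0.5455; P(aggressive) ≈ 0.4497, P(balanced) ≈ 0.0666, P(conservative) ≈ 0.4837
After 'fold-or-call': normaliser = 0.25·0.4497 + 0.5·0.0666 + 0.45·0.4837; P(aggressive) ≈ 0.3094, P(balanced) ≈ 0.0917, P(conservative) ≈ 0.5990
After 'raise': normaliser = 0.75·0.3094 + 0.5·0.0917 + 0.55·0.5990; P(aggressive) ≈ 0.3821, P(balanced) ≈ 0.0755, P(conservative) ≈ 0.5424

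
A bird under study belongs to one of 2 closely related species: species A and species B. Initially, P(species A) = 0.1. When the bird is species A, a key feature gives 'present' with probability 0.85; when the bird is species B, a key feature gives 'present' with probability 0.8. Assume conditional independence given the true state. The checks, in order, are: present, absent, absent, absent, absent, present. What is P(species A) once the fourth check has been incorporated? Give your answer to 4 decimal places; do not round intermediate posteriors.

0.0474

After 'present': P(species A) = 0.85·0.1000 / (0.85·0.1000 + 0.8·0.9000) ≈ 0.1056
After 'absent': P(species A) = 0.15·0.1056 / (0.15·0.1056 + 0.2·0.8944) ≈ 0.0813
After 'absent': P(species A) = 0.15·0.0813 / (0.15·0.0813 + 0.2·0.9187) ≈ 0.0623
After 'absent': P(species A) = 0.15·0.0623 / (0.15·0.0623 + 0.2·0.9377) ≈ 0.0474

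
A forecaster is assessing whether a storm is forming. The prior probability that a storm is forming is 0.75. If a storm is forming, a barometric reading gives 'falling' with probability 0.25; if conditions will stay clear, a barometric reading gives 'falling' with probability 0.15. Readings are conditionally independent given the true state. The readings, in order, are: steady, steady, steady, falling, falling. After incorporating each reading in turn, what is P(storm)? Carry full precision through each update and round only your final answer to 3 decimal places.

0.851

After 'steady': P(storm) = 0.75·0.7500 / (0.75·0.7500 + 0.85·0.2500) ≈ 0.7258
After 'steady': P(storm) = 0.75·0.7258 / (0.75·0.7258 + 0.85·0.2742) ≈ 0.7002
After 'steady': P(storm) = 0.75·0.7002 / (0.75·0.7002 + 0.85·0.2998) ≈ 0.6733
After 'falling': P(storm) = 0.25·0.6733 / (0.25·0.6733 + 0.15·0.3267) ≈ 0.7745
After 'falling': P(storm) = 0.25·0.7745 / (0.25·0.7745 + 0.15·0.2255) ≈ 0.8513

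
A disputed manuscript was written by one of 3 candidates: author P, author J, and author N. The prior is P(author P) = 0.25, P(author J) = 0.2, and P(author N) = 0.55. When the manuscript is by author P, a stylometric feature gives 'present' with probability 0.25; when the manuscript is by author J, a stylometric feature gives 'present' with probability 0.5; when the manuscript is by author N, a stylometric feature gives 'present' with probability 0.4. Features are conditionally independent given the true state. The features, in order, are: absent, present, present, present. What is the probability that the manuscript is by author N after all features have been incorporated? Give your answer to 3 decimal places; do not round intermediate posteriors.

Each posterior becomes the prior for the next update.
After 'absent': normaliser = 0.75·0.2500 + 0.5·0.2000 + 0.6·0.5500; P(author P) ≈ 0.3036, P(author J) ≈ 0.1619, P(author N) ≈ 0.5344
After 'present': normaliser = 0.25·0.3036 + 0.5·0.1619 + 0.4·0.5344; P(author P) ≈ 0.2048, P(author J) ≈ 0.2185, P(author N) ≈ 0.5767
After 'present': normaliser = 0.25·0.2048 + 0.5·0.2185 + 0.4·0.5767; P(author P) ≈ 0.1309, P(author J) ≈ 0.2793, P(author N) ≈ 0.5898
After 'present': normaliser = 0.25·0.1309 + 0.5·0.2793 + 0.4·0.5898; P(author P) ≈ 0.0802, P(author J) ≈ 0.3420, P(author N) ≈ 0.5778

0.578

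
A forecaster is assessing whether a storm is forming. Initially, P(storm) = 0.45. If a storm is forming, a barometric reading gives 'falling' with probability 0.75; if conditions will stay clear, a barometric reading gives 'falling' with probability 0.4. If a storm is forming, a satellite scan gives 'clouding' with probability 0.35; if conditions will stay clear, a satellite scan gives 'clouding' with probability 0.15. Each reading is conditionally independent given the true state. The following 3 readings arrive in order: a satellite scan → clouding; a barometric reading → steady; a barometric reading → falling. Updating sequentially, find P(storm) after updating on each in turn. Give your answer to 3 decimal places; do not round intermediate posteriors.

After a satellite scan='clouding': P(storm) = 0.35·0.4500 / (0.35·0.4500 + 0.15·0.5500) ≈ 0.6562
After a barometric reading='steady': P(storm) = 0.25·0.6562 / (0.25·0.6562 + 0.6·0.3438) ≈ 0.4430
After a barometric reading='falling': P(storm) = 0.75·0.4430 / (0.75·0.4430 + 0.4·0.5570) ≈ 0.5986

0.599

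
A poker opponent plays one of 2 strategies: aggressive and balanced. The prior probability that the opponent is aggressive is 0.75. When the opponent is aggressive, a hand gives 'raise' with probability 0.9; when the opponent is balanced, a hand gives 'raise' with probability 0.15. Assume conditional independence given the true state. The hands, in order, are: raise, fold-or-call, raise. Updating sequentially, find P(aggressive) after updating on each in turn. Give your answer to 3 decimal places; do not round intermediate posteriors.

After 'raise': P(aggressive) = 0.9·0.7500 / (0.9·0.7500 + 0.15·0.2500) ≈ 0.9474
After 'fold-or-call': P(aggressive) = 0.1·0.9474 / (0.1·0.9474 + 0.85·0.0526) ≈ 0.6792
After 'raise': P(aggressive) = 0.9·0.6792 / (0.9·0.6792 + 0.15·0.3208) ≈ 0.9270

0.927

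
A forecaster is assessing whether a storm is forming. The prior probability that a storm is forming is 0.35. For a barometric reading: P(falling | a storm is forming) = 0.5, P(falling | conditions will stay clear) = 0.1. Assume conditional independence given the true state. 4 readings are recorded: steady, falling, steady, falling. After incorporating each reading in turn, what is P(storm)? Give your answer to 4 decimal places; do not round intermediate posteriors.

After 'steady': P(storm) = 0.5·0.3500 / (0.5·0.3500 + 0.9·0.6500) ≈ 0.2303
After 'falling': P(storm) = 0.5·0.2303 / (0.5·0.2303 + 0.1·0.7697) ≈ 0.5993
After 'steady': P(storm) = 0.5·0.5993 / (0.5·0.5993 + 0.9·0.4007) ≈ 0.4538
After 'falling': P(storm) = 0.5·0.4538 / (0.5·0.4538 + 0.1·0.5462) ≈ 0.8060

0.8060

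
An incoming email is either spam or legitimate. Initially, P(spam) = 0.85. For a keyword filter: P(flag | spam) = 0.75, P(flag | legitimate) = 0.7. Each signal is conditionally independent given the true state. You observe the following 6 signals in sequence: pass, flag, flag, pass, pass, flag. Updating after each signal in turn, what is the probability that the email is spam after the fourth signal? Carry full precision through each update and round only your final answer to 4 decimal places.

After 'pass': P(spam) = 0.25·0.8500 / (0.25·0.8500 + 0.3·0.1500) ≈ 0.8252
After 'flag': P(spam) = 0.75·0.8252 / (0.75·0.8252 + 0.7·0.1748) ≈ 0.8350
After 'flag': P(spam) = 0.75·0.8350 / (0.75·0.8350 + 0.7·0.1650) ≈ 0.8443
After 'pass': P(spam) = 0.25·0.8443 / (0.25·0.8443 + 0.3·0.1557) ≈ 0.8188

0.8188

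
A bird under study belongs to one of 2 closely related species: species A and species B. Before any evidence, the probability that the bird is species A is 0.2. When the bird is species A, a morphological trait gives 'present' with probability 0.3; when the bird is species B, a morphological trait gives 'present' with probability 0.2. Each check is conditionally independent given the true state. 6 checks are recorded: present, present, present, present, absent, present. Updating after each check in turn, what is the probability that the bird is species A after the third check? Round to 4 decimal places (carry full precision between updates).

After 'present': P(species A) = 0.3·0.2000 / (0.3·0.2000 + 0.2·0.8000) ≈ 0.2727
After 'present': P(species A) = 0.3·0.2727 / (0.3·0.2727 + 0.2·0.7273) ≈ 0.3600
After 'present': P(species A) = 0.3·0.3600 / (0.3·0.3600 + 0.2·0.6400) ≈ 0.4576

0.4576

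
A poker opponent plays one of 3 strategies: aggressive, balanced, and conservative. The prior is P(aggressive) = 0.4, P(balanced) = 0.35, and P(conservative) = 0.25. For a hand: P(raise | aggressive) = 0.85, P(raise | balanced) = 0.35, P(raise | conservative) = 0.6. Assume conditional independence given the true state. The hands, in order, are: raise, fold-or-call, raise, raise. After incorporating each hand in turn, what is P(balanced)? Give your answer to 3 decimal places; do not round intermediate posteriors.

0.143

Apply Bayes' rule sequentially, carrying P(balanced) forward.
After 'raise': normaliser = 0.85·0.4000 + 0.35·0.3500 + 0.6·0.2500; P(aggressive) ≈ 0.5551, P(balanced) ≈ 0.2000, P(conservative) ≈ 0.2449
After 'fold-or-call': normaliser = 0.15·0.5551 + 0.65·0.2000 + 0.4·0.2449; P(aggressive) ≈ 0.2675, P(balanced) ≈ 0.4177, P(conservative) ≈ 0.3148
After 'raise': normaliser = 0.85·0.2675 + 0.35·0.4177 + 0.6·0.3148; P(aggressive) ≈ 0.4043, P(balanced) ≈ 0.2599, P(conservative) ≈ 0.3358
After 'raise': normaliser = 0.85·0.4043 + 0.35·0.2599 + 0.6·0.3358; P(aggressive) ≈ 0.5403, P(balanced) ≈ 0.1430, P(conservative) ≈ 0.3167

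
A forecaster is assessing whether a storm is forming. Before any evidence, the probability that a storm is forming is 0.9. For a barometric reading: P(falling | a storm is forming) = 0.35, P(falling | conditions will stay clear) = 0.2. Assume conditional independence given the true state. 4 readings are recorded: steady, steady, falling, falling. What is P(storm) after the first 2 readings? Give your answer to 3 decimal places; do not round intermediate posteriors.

After 'steady': P(storm) = 0.65·0.9000 / (0.65·0.9000 + 0.8·0.1000) ≈ 0.8797
After 'steady': P(storm) = 0.65·0.8797 / (0.65·0.8797 + 0.8·0.1203) ≈ 0.8559

0.856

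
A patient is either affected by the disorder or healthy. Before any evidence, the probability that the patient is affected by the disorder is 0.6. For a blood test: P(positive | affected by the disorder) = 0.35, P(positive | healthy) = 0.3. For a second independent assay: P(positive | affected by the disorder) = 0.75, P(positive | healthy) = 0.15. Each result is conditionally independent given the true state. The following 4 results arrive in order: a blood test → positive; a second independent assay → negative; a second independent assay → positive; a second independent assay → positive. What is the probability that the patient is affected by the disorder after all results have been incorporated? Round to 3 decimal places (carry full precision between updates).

0.928

After a blood test='positive': P(affected) = 0.35·0.6000 / (0.35·0.6000 + 0.3·0.4000) ≈ 0.6364
After a second independent assay='negative': P(affected) = 0.25·0.6364 / (0.25·0.6364 + 0.85·0.3636) ≈ 0.3398
After a second independent assay='positive': P(affected) = 0.75·0.3398 / (0.75·0.3398 + 0.15·0.6602) ≈ 0.7202
After a second independent assay='positive': P(affected) = 0.75·0.7202 / (0.75·0.7202 + 0.15·0.2798) ≈ 0.9279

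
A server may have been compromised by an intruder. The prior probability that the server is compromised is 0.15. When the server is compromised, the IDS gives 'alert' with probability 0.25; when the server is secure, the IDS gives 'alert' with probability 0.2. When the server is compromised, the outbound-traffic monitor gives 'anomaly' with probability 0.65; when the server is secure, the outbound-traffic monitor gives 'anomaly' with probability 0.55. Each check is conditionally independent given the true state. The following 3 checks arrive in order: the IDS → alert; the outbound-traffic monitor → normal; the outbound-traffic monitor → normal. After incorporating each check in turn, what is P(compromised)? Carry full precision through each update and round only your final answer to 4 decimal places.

0.1177

After the IDS='alert': P(compromised) = 0.25·0.1500 / (0.25·0.1500 + 0.2·0.8500) ≈ 0.1807
After the outbound-traffic monitor='normal': P(compromised) = 0.35·0.1807 / (0.35·0.1807 + 0.45·0.8193) ≈ 0.1464
After the outbound-traffic monitor='normal': P(compromised) = 0.35·0.1464 / (0.35·0.1464 + 0.45·0.8536) ≈ 0.1177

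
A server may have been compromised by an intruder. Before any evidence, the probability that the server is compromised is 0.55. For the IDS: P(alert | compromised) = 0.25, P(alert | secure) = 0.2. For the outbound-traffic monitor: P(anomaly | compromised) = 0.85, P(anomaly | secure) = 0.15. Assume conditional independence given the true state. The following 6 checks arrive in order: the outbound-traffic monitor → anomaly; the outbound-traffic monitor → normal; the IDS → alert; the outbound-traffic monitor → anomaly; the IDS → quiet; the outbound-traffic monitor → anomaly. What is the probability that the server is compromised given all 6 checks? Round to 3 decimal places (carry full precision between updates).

Apply Bayes' rule sequentially, carrying P(compromised) forward.
After the outbound-traffic monitor='anomaly': P(compromised) = 0.85·0.5500 / (0.85·0.5500 + 0.15·0.4500) ≈ 0.8738
After the outbound-traffic monitor='normal': P(compromised) = 0.15·0.8738 / (0.15·0.8738 + 0.85·0.1262) ≈ 0.5500
After the IDS='alert': P(compromised) = 0.25·0.5500 / (0.25·0.5500 + 0.2·0.4500) ≈ 0.6044
After the outbound-traffic monitor='anomaly': P(compromised) = 0.85·0.6044 / (0.85·0.6044 + 0.15·0.3956) ≈ 0.8965
After the IDS='quiet': P(compromised) = 0.75·0.8965 / (0.75·0.8965 + 0.8·0.1035) ≈ 0.8903
After the outbound-traffic monitor='anomaly': P(compromised) = 0.85·0.8903 / (0.85·0.8903 + 0.15·0.1097) ≈ 0.9787

0.979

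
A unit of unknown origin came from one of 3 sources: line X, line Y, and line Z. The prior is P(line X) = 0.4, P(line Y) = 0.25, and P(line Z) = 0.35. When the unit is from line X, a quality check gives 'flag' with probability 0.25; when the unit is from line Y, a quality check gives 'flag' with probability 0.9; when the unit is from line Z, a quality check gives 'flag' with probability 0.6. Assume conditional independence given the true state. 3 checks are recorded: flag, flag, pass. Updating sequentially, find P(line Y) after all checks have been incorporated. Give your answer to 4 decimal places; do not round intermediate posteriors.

After 'flag': normaliser = 0.25·0.4000 + 0.9·0.2500 + 0.6·0.3500; P(line X) ≈ 0.1869, P(line Y) ≈ 0.4206, P(line Z) ≈ 0.3925
After 'flag': normaliser = 0.25·0.1869 + 0.9·0.4206 + 0.6·0.3925; P(line X) ≈ 0.0707, P(line Y) ≈ 0.5728, P(line Z) ≈ 0.3564
After 'pass': normaliser = 0.75·0.0707 + 0.1·0.5728 + 0.4·0.3564; P(line X) ≈ 0.2097, P(line Y) ≈ 0.2265, P(line Z) ≈ 0.5638

0.2265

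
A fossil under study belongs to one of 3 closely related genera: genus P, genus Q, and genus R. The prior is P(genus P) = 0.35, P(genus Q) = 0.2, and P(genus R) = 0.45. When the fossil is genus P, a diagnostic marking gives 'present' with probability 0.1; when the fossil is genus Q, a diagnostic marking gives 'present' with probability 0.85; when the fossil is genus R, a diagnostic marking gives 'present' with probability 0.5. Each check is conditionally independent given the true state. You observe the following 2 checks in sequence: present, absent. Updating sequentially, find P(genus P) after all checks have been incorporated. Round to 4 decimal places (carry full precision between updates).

0.1858

After 'present': normaliser = 0.1·0.3500 + 0.85·0.2000 + 0.5·0.4500; P(genus P) ≈ 0.0814, P(genus Q) ≈ 0.3953, P(genus R) ≈ 0.5233
After 'absent': normaliser = 0.9·0.0814 + 0.15·0.3953 + 0.5·0.5233; P(genus P) ≈ 0.1858, P(genus Q) ≈ 0.1504, P(genus R) ≈ 0.6637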